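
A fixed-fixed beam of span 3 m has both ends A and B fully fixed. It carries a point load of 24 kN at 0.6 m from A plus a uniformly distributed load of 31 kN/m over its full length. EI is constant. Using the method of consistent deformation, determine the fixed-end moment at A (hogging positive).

Take the two fixed-end moments M_A, M_B as redundants; the released structure is the simple span AB.
End rotations of the released simple span under the applied load (×1/EI):
  at A: point load 24 at a = 0.6: Pab(L + b)/(6LEI) = 10.37/EI
  at B: point load 24 at a = 0.6: Pab(L + a)/(6LEI) = 6.912/EI
  at A: UDL 31: wL³/(24EI) = 34.88/EI
  at B: UDL 31: wL³/(24EI) = 34.88/EI
  θ_A0 = 45.24/EI,  θ_B0 = 41.79/EI
Flexibility coefficients: a unit moment at one end gives L/(3EI) there and L/(6EI) at the far end, so f₁₁ = f₂₂ = 1/EI and f₁₂ = f₂₁ = 0.5/EI.
Compatibility — zero rotation at each built-in end:
  1 M_A + 0.5 M_B = 45.24
  0.5 M_A + 1 M_B = 41.79
Solving the pair gives M_A = 32.47 kN·m and M_B = 25.55 kN·m (hogging).

M_A = 32.47 kN·m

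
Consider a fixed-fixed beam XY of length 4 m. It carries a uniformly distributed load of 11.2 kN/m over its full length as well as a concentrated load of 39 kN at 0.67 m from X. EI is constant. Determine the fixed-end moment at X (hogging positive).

M_X = 33.04 kN·m

Release both end moments; the primary structure is a simply-supported span XY with redundants M_X and M_Y.
End rotations of the released simple span under the applied load (×1/EI):
  at X: UDL 11.2: wL³/(24EI) = 29.87/EI
  at Y: UDL 11.2: wL³/(24EI) = 29.87/EI
  at X: point load 39 at a = 0.67: Pab(L + b)/(6LEI) = 26.58/EI
  at Y: point load 39 at a = 0.67: Pab(L + a)/(6LEI) = 16.93/EI
  θ_X0 = 56.44/EI,  θ_Y0 = 46.8/EI
Flexibility coefficients: a unit moment at one end gives L/(3EI) there and L/(6EI) at the far end, so f₁₁ = f₂₂ = 1.333/EI and f₁₂ = f₂₁ = 0.6667/EI.
Compatibility — zero rotation at each built-in end:
  1.333 M_X + 0.6667 M_Y = 56.44
  0.6667 M_X + 1.333 M_Y = 46.8
Solving the pair gives M_X = 33.04 kN·m and M_Y = 18.58 kN·m (hogging).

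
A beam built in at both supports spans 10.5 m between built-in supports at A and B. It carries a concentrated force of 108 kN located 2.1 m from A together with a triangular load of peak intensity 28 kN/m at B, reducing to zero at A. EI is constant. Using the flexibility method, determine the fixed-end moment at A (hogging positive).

Release both end moments; the primary structure is a simply-supported span AB with redundants M_A and M_B.
On the primary (simply-supported) span, the end slopes from the loading are:
  at A: point load 108 at a = 2.1: Pab(L + b)/(6LEI) = 571.5/EI
  at B: point load 108 at a = 2.1: Pab(L + a)/(6LEI) = 381/EI
  at A: triangular load, peak 28: 7w₀L³/(360EI) = 630.3/EI
  at B: triangular load, peak 28: w₀L³/(45EI) = 720.3/EI
  θ_A0 = 1202/EI,  θ_B0 = 1101/EI
Flexibility coefficients: a unit moment at one end gives L/(3EI) there and L/(6EI) at the far end, so f₁₁ = f₂₂ = 3.5/EI and f₁₂ = f₂₁ = 1.75/EI.
Compatibility — zero rotation at each built-in end:
  3.5 M_A + 1.75 M_B = 1202
  1.75 M_A + 3.5 M_B = 1101
Solving the pair gives M_A = 248.1 kN·m and M_B = 190.6 kN·m (hogging).

M_A = 248.1 kN·m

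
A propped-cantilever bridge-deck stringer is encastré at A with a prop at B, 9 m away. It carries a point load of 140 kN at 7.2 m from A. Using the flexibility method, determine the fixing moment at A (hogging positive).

M_A = 121 kN·m

Remove the prop at B; the released (primary) structure is a cantilever built in at A.
Downward deflection at the released point B due to the loads:
  point load 140 at a = 7.2: Pa²(3L − a)/(6EI) = 23950/EI
Tip deflection under a unit load at B: L³/(3EI) = 243/EI.
The prop prevents deflection at B: R_B = δ_0/δ_{BB} = 23950/243 = 98.56 kN.
Moment equilibrium about A: M_A = Σ(load moments about A) − R_B·L = 1008 − 98.56×9 = 121 kN·m.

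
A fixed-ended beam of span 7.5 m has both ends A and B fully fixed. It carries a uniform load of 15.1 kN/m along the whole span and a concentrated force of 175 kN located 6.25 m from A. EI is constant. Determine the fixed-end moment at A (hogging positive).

M_A = 101.2 kN·m

Release both end moments; the primary structure is a simply-supported span AB with redundants M_A and M_B.
Simple-span end rotations at A and B under the given loads:
  at A: UDL 15.1: wL³/(24EI) = 265.4/EI
  at B: UDL 15.1: wL³/(24EI) = 265.4/EI
  at A: point load 175 at a = 6.25: Pab(L + b)/(6LEI) = 265.8/EI
  at B: point load 175 at a = 6.25: Pab(L + a)/(6LEI) = 417.8/EI
  θ_A0 = 531.3/EI,  θ_B0 = 683.2/EI
Flexibility coefficients: a unit moment at one end gives L/(3EI) there and L/(6EI) at the far end, so f₁₁ = f₂₂ = 2.5/EI and f₁₂ = f₂₁ = 1.25/EI.
Compatibility — zero rotation at each built-in end:
  2.5 M_A + 1.25 M_B = 531.3
  1.25 M_A + 2.5 M_B = 683.2
Solving the pair gives M_A = 101.2 kN·m and M_B = 222.7 kN·m (hogging).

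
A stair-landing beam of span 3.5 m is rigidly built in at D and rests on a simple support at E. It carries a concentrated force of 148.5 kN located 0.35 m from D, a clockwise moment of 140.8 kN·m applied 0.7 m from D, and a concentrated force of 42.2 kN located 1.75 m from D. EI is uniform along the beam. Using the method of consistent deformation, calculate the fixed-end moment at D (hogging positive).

M_D = 136.9 kN·m

Release the roller at E. Primary structure: cantilever fixed at D.
Deflection at E on the released cantilever, summing each load's contribution:
  point load 148.5 at a = 0.35: Pa²(3L − a)/(6EI) = 30.77/EI
  clockwise couple 140.8 at a = 0.7: M₀a(2L − a)/(2EI) = 310.5/EI
  point load 42.2 at a = 1.75: Pa²(3L − a)/(6EI) = 188.5/EI
  δ_0 = 529.7/EI
Flexibility coefficient — unit upward force at E: δ_{EE} = L³/(3EI) = 14.29/EI.
Compatibility at E: δ_0 − R_E·δ_{EE} = 0, so R_E = 529.7/14.29 = 37.06 kN.
Moment equilibrium about D: M_D = Σ(load moments about D) − R_E·L = 266.6 − 37.06×3.5 = 136.9 kN·m.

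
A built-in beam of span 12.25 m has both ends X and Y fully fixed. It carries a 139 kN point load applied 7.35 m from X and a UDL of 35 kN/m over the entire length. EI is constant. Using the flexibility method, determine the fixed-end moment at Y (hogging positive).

M_Y = 682.9 kN·m

Take the two fixed-end moments M_X, M_Y as redundants; the released structure is the simple span XY.
End rotations of the released simple span under the applied load (×1/EI):
  at X: point load 139 at a = 7.35: Pab(L + b)/(6LEI) = 1168/EI
  at Y: point load 139 at a = 7.35: Pab(L + a)/(6LEI) = 1335/EI
  at X: UDL 35: wL³/(24EI) = 2681/EI
  at Y: UDL 35: wL³/(24EI) = 2681/EI
  θ_X0 = 3849/EI,  θ_Y0 = 4016/EI
Flexibility coefficients: a unit moment at one end gives L/(3EI) there and L/(6EI) at the far end, so f₁₁ = f₂₂ = 4.083/EI and f₁₂ = f₂₁ = 2.042/EI.
Compatibility — zero rotation at each built-in end:
  4.083 M_X + 2.042 M_Y = 3849
  2.042 M_X + 4.083 M_Y = 4016
Solving the pair gives M_X = 601.1 kN·m and M_Y = 682.9 kN·m (hogging).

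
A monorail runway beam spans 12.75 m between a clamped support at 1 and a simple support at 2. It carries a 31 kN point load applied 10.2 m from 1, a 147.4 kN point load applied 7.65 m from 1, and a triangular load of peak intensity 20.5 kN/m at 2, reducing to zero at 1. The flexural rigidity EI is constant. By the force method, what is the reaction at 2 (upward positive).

R_2 = 157.4 kN

Take the reaction at 2 as the redundant and release it; the primary structure is a cantilever fixed at 1.
Deflection at 2 on the released cantilever, summing each load's contribution:
  point load 31 at a = 10.2: Pa²(3L − a)/(6EI) = 15078/EI
  point load 147.4 at a = 7.65: Pa²(3L − a)/(6EI) = 43994/EI
  triangular load, peak 20.5 at the free end: 11w₀L⁴/(120EI) = 49660/EI
  δ_0 = 108732/EI
Tip deflection under a unit load at 2: L³/(3EI) = 690.9/EI.
Compatibility at 2: δ_0 − R_2·δ_{22} = 0, so R_2 = 108732/690.9 = 157.4 kN.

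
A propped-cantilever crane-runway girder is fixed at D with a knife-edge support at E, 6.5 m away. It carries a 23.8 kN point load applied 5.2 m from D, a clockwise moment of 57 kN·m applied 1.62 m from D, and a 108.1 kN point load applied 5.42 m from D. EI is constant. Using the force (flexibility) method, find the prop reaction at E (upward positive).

Remove the prop at E; the released (primary) structure is a cantilever built in at D.
Primary-structure tip deflection at E by superposition:
  point load 23.8 at a = 5.2: Pa²(3L − a)/(6EI) = 1534/EI
  clockwise couple 57 at a = 1.62: M₀a(2L − a)/(2EI) = 525.4/EI
  point load 108.1 at a = 5.42: Pa²(3L − a)/(6EI) = 7452/EI
  δ_0 = 9511/EI
Flexibility coefficient — unit upward force at E: δ_{EE} = L³/(3EI) = 91.54/EI.
Compatibility at E: δ_0 − R_E·δ_{EE} = 0, so R_E = 9511/91.54 = 103.9 kN.

R_E = 103.9 kN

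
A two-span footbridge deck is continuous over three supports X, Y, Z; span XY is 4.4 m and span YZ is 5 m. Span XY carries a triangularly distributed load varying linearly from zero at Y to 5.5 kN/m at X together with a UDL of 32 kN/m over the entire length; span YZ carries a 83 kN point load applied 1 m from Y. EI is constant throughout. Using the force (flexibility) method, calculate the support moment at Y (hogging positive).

M_Y = 70.94 kN·m

Release continuity at Y by inserting a hinge; the redundant is the internal moment M_Y. The primary structure is two simply-supported spans XY and YZ.
Rotations at Y on the released spans (each span's end-slope, ×1/EI):
  span XY: triangular load, peak 5.5: 7w₀L³/(360EI) = 9.11/EI
  span XY: UDL 32: wL³/(24EI) = 113.6/EI
  span YZ: point load 83 at a = 1: Pab(L + b)/(6LEI) = 99.6/EI
  relative rotation θ_0 = (122.7 + 99.6)/EI = 222.3/EI
A unit hogging moment at Y produces rotation L₁/(3EI) + L₂/(3EI) = 3.133/EI.
Compatibility: M_Y·(L₁+L₂)/(3EI) = θ_0, giving M_Y = 70.94 kN·m (hogging).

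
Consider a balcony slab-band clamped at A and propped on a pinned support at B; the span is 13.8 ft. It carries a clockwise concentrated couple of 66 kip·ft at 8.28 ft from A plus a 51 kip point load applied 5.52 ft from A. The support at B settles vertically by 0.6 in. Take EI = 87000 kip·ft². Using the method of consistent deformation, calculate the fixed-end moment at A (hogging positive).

M_A = 186.5 kip·ft

Choose R_B as the redundant. The primary structure is the cantilever fixed at A.
Downward deflection at the released point B due to the loads:
  clockwise couple 66 at a = 8.28: M₀a(2L − a)/(2EI) = 5279/EI
  point load 51 at a = 5.52: Pa²(3L − a)/(6EI) = 9293/EI
  δ_0 = 14572/EI
Tip deflection under a unit load at B: L³/(3EI) = 876/EI.
With EI = 87000 kip·ft²: δ_0 = 0.16749 ft and δ_{BB} = 0.010069 ft/kip.
Compatibility — the beam at B must follow the support down by 0.05 ft: δ_0 − R_B·δ_{BB} = 0.05, so R_B = (0.16749 − 0.05)/0.010069 = 11.67 kip.
Moment equilibrium about A: M_A = Σ(load moments about A) − R_B·L = 347.5 − 11.67×13.8 = 186.5 kip·ft.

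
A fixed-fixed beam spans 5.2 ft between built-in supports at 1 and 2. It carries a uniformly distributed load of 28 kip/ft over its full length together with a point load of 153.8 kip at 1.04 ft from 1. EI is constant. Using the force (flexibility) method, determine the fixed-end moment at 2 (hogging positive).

Release both end moments; the primary structure is a simply-supported span 12 with redundants M_1 and M_2.
On the primary (simply-supported) span, the end slopes from the loading are:
  at 1: UDL 28: wL³/(24EI) = 164/EI
  at 2: UDL 28: wL³/(24EI) = 164/EI
  at 1: point load 153.8 at a = 1.04: Pab(L + b)/(6LEI) = 199.6/EI
  at 2: point load 153.8 at a = 1.04: Pab(L + a)/(6LEI) = 133.1/EI
  θ_10 = 363.7/EI,  θ_20 = 297.1/EI
Flexibility coefficients: a unit moment at one end gives L/(3EI) there and L/(6EI) at the far end, so f₁₁ = f₂₂ = 1.733/EI and f₁₂ = f₂₁ = 0.8667/EI.
Compatibility — zero rotation at each built-in end:
  1.733 M_1 + 0.8667 M_2 = 363.7
  0.8667 M_1 + 1.733 M_2 = 297.1
Solving the pair gives M_1 = 165.5 kip·ft and M_2 = 88.69 kip·ft (hogging).

M_2 = 88.69 kip·ft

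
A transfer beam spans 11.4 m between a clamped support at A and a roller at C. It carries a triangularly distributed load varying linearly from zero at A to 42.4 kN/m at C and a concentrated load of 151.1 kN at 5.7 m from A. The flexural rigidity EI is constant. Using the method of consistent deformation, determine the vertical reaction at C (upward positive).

R_C = 180.1 kN

Choose R_C as the redundant. The primary structure is the cantilever fixed at A.
Deflection at C on the released cantilever, summing each load's contribution:
  triangular load, peak 42.4 at the free end: 11w₀L⁴/(120EI) = 65644/EI
  point load 151.1 at a = 5.7: Pa²(3L − a)/(6EI) = 23319/EI
  δ_0 = 88963/EI
Tip deflection under a unit load at C: L³/(3EI) = 493.8/EI.
The prop prevents deflection at C: R_C = δ_0/δ_{CC} = 88963/493.8 = 180.1 kN.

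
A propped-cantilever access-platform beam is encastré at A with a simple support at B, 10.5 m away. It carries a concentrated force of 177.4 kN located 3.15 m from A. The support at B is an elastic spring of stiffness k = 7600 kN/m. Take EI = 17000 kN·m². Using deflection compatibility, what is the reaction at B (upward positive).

Take the reaction at B as the redundant and release it; the primary structure is a cantilever fixed at A.
Downward deflection at the released point B due to the loads:
  point load 177.4 at a = 3.15: Pa²(3L − a)/(6EI) = 8317/EI
Tip deflection under a unit load at B: L³/(3EI) = 385.9/EI.
With EI = 17000 kN·m²: δ_0 = 0.48925 m and δ_{BB} = 0.022699 m/kN.
Compatibility — the spring shortens by R_B/k under the reaction it provides: δ_0 − R_B·δ_{BB} = R_B/k. With 1/k = 0.000132 m/kN, R_B = δ_0 / (δ_{BB} + 1/k) = 0.48925 / (0.022699 + 0.000132) = 21.43 kN.

R_B = 21.43 kN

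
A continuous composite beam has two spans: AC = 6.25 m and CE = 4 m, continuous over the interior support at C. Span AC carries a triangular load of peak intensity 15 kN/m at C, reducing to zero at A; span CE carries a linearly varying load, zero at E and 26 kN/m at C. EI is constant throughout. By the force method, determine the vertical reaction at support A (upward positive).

R_A = 10.08 kN

Insert a hinge at C; M_C is the redundant, and each span becomes simply supported.
Rotations at C on the released spans (each span's end-slope, ×1/EI):
  span AC: triangular load, peak 15: w₀L³/(45EI) = 81.38/EI
  span CE: triangular load, peak 26: w₀L³/(45EI) = 36.98/EI
  relative rotation θ_0 = (81.38 + 36.98)/EI = 118.4/EI
A unit hogging moment at C produces rotation L₁/(3EI) + L₂/(3EI) = 3.417/EI.
Slope continuity at C: θ_0 = M_C·3.417/EI, so M_C = 118.4/3.417 = 34.64 kN·m (hogging).
Span AC, ΣM about A with M_C applied at C: R_C^{AC}·6.25 = 195.3 + 34.64, so R_C^{AC} = 36.79 kN and R_A = 46.88 − 36.79 = 10.08 kN.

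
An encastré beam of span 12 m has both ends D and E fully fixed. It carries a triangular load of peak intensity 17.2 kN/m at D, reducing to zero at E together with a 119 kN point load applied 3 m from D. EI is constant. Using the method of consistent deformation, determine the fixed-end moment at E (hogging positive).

Release both end moments; the primary structure is a simply-supported span DE with redundants M_D and M_E.
On the primary (simply-supported) span, the end slopes from the loading are:
  at D: triangular load, peak 17.2: w₀L³/(45EI) = 660.5/EI
  at E: triangular load, peak 17.2: 7w₀L³/(360EI) = 577.9/EI
  at D: point load 119 at a = 3: Pab(L + b)/(6LEI) = 937.1/EI
  at E: point load 119 at a = 3: Pab(L + a)/(6LEI) = 669.4/EI
  θ_D0 = 1598/EI,  θ_E0 = 1247/EI
Flexibility coefficients: a unit moment at one end gives L/(3EI) there and L/(6EI) at the far end, so f₁₁ = f₂₂ = 4/EI and f₁₂ = f₂₁ = 2/EI.
Compatibility — zero rotation at each built-in end:
  4 M_D + 2 M_E = 1598
  2 M_D + 4 M_E = 1247
Solving the pair gives M_D = 324.7 kN·m and M_E = 149.5 kN·m (hogging).

M_E = 149.5 kN·m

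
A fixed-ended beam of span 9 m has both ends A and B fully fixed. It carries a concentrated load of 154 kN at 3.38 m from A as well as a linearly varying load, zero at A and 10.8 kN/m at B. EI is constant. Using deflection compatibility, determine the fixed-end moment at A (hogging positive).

M_A = 232.1 kN·m

Take the two fixed-end moments M_A, M_B as redundants; the released structure is the simple span AB.
On the primary (simply-supported) span, the end slopes from the loading are:
  at A: point load 154 at a = 3.38: Pab(L + b)/(6LEI) = 792/EI
  at B: point load 154 at a = 3.38: Pab(L + a)/(6LEI) = 670.7/EI
  at A: triangular load, peak 10.8: 7w₀L³/(360EI) = 153.1/EI
  at B: triangular load, peak 10.8: w₀L³/(45EI) = 175/EI
  θ_A0 = 945.1/EI,  θ_B0 = 845.6/EI
Flexibility coefficients: a unit moment at one end gives L/(3EI) there and L/(6EI) at the far end, so f₁₁ = f₂₂ = 3/EI and f₁₂ = f₂₁ = 1.5/EI.
Compatibility — zero rotation at each built-in end:
  3 M_A + 1.5 M_B = 945.1
  1.5 M_A + 3 M_B = 845.6
Solving the pair gives M_A = 232.1 kN·m and M_B = 165.8 kN·m (hogging).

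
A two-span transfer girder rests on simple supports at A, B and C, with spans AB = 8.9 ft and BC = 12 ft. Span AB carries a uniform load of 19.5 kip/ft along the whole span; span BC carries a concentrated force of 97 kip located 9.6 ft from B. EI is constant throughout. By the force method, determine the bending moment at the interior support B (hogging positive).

Take M_B as the redundant. Released structure: two simple spans AB and BC with a hinge at B.
Discontinuity in slope at B on the released structure — sum the simple-span end rotations:
  span AB: UDL 19.5: wL³/(24EI) = 572.8/EI
  span BC: point load 97 at a = 9.6: Pab(L + b)/(6LEI) = 447/EI
  relative rotation θ_0 = (572.8 + 447)/EI = 1020/EI
A unit hogging moment at B produces rotation L₁/(3EI) + L₂/(3EI) = 6.967/EI.
Slope continuity at B: θ_0 = M_B·6.967/EI, so M_B = 1020/6.967 = 146.4 kip·ft (hogging).

M_B = 146.4 kip·ft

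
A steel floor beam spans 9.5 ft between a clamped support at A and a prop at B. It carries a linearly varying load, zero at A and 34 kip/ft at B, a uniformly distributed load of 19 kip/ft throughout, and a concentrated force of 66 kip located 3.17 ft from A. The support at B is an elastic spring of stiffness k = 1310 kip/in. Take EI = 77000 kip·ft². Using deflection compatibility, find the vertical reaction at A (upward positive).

R_A = 244.5 kip

Take the reaction at B as the redundant and release it; the primary structure is a cantilever fixed at A.
Free-end deflection of the primary structure under the applied loading (downward +):
  triangular load, peak 34 at the free end: 11w₀L⁴/(120EI) = 25385/EI
  UDL 19: wL⁴/(8EI) = 19345/EI
  point load 66 at a = 3.17: Pa²(3L − a)/(6EI) = 2800/EI
  δ_0 = 47530/EI
Flexibility coefficient — unit upward force at B: δ_{BB} = L³/(3EI) = 285.8/EI.
With EI = 77000 kip·ft²: δ_0 = 0.61727 ft and δ_{BB} = 0.003712 ft/kip.
Compatibility — the spring shortens by R_B/k under the reaction it provides: δ_0 − R_B·δ_{BB} = R_B/k. With 1/k = 1/(1310×12) ft/kip = 0.000064 ft/kip, R_B = δ_0 / (δ_{BB} + 1/k) = 0.61727 / (0.003712 + 0.000064) = 163.5 kip.
Vertical equilibrium: R_A = ΣP − R_B = 408 − 163.5 = 244.5 kip.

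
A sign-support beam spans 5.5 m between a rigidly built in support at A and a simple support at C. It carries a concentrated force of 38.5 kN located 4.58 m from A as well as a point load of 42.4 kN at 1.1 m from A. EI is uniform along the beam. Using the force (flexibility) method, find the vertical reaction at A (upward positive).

Take the reaction at C as the redundant and release it; the primary structure is a cantilever fixed at A.
Free-end deflection of the primary structure under the applied loading (downward +):
  point load 38.5 at a = 4.58: Pa²(3L − a)/(6EI) = 1604/EI
  point load 42.4 at a = 1.1: Pa²(3L − a)/(6EI) = 131.7/EI
  δ_0 = 1736/EI
Flexibility coefficient — unit upward force at C: δ_{CC} = L³/(3EI) = 55.46/EI.
The prop prevents deflection at C: R_C = δ_0/δ_{CC} = 1736/55.46 = 31.3 kN.
Vertical equilibrium: R_A = ΣP − R_C = 80.9 − 31.3 = 49.6 kN.

R_A = 49.6 kN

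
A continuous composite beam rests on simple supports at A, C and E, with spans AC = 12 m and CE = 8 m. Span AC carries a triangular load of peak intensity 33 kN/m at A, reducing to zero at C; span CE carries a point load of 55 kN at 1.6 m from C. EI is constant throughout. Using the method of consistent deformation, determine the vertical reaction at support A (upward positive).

R_A = 116 kN

Release continuity at C by inserting a hinge; the redundant is the internal moment M_C. The primary structure is two simply-supported spans AC and CE.
End slopes at the hinge C, treating each span as simply supported:
  span AC: triangular load, peak 33: 7w₀L³/(360EI) = 1109/EI
  span CE: point load 55 at a = 1.6: Pab(L + b)/(6LEI) = 169/EI
  relative rotation θ_0 = (1109 + 169)/EI = 1278/EI
A unit hogging moment at C produces rotation L₁/(3EI) + L₂/(3EI) = 6.667/EI.
Compatibility: M_C·(L₁+L₂)/(3EI) = θ_0, giving M_C = 191.7 kN·m (hogging).
Span AC, ΣM about A with M_C applied at C: R_C^{AC}·12 = 792 + 191.7, so R_C^{AC} = 81.97 kN and R_A = 198 − 81.97 = 116 kN.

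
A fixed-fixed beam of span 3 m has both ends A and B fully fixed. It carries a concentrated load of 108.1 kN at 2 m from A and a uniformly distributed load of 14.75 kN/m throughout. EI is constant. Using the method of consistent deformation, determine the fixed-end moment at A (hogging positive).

M_A = 35.08 kN·m

Release both end moments; the primary structure is a simply-supported span AB with redundants M_A and M_B.
On the primary (simply-supported) span, the end slopes from the loading are:
  at A: point load 108.1 at a = 2: Pab(L + b)/(6LEI) = 48.04/EI
  at B: point load 108.1 at a = 2: Pab(L + a)/(6LEI) = 60.06/EI
  at A: UDL 14.75: wL³/(24EI) = 16.59/EI
  at B: UDL 14.75: wL³/(24EI) = 16.59/EI
  θ_A0 = 64.64/EI,  θ_B0 = 76.65/EI
Flexibility coefficients: a unit moment at one end gives L/(3EI) there and L/(6EI) at the far end, so f₁₁ = f₂₂ = 1/EI and f₁₂ = f₂₁ = 0.5/EI.
Compatibility — zero rotation at each built-in end:
  1 M_A + 0.5 M_B = 64.64
  0.5 M_A + 1 M_B = 76.65
Solving the pair gives M_A = 35.08 kN·m and M_B = 59.11 kN·m (hogging).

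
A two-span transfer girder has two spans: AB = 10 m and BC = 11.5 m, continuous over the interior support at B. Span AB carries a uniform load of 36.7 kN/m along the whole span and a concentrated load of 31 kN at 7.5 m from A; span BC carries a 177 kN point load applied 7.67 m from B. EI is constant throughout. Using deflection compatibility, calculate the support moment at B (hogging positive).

Insert a hinge at B; M_B is the redundant, and each span becomes simply supported.
End slopes at the hinge B, treating each span as simply supported:
  span AB: UDL 36.7: wL³/(24EI) = 1529/EI
  span AB: point load 31 at a = 7.5: Pab(L + a)/(6LEI) = 169.5/EI
  span BC: point load 177 at a = 7.67: Pab(L + b)/(6LEI) = 1155/EI
  relative rotation θ_0 = (1699 + 1155)/EI = 2854/EI
A unit hogging moment at B produces rotation L₁/(3EI) + L₂/(3EI) = 7.167/EI.
Compatibility: M_B·(L₁+L₂)/(3EI) = θ_0, giving M_B = 398.2 kN·m (hogging).

M_B = 398.2 kN·m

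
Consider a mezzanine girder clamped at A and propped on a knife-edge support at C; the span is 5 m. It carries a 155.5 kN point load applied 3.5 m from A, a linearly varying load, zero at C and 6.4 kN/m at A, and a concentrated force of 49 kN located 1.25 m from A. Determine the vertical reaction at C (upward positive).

Remove the prop at C; the released (primary) structure is a cantilever built in at A.
Primary-structure tip deflection at C by superposition:
  point load 155.5 at a = 3.5: Pa²(3L − a)/(6EI) = 3651/EI
  triangular load, peak 6.4 at the fixed end: w₀L⁴/(30EI) = 133.3/EI
  point load 49 at a = 1.25: Pa²(3L − a)/(6EI) = 175.5/EI
  δ_0 = 3960/EI
Flexibility coefficient — unit upward force at C: δ_{CC} = L³/(3EI) = 41.67/EI.
The prop prevents deflection at C: R_C = δ_0/δ_{CC} = 3960/41.67 = 95.04 kN.

R_C = 95.04 kN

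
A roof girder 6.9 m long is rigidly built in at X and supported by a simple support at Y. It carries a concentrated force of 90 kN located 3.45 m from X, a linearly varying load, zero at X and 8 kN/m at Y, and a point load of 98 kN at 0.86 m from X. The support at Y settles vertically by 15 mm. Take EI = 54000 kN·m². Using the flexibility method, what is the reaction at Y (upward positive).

Choose R_Y as the redundant. The primary structure is the cantilever fixed at X.
Primary-structure tip deflection at Y by superposition:
  point load 90 at a = 3.45: Pa²(3L − a)/(6EI) = 3080/EI
  triangular load, peak 8 at the free end: 11w₀L⁴/(120EI) = 1662/EI
  point load 98 at a = 0.86: Pa²(3L − a)/(6EI) = 239.7/EI
  δ_0 = 4982/EI
Flexibility coefficient — unit upward force at Y: δ_{YY} = L³/(3EI) = 109.5/EI.
With EI = 54000 kN·m²: δ_0 = 0.092254 m and δ_{YY} = 0.002028 m/kN.
Compatibility — the beam at Y must follow the support down by 0.015 m: δ_0 − R_Y·δ_{YY} = 0.015, so R_Y = (0.092254 − 0.015)/0.002028 = 38.1 kN.

R_Y = 38.1 kN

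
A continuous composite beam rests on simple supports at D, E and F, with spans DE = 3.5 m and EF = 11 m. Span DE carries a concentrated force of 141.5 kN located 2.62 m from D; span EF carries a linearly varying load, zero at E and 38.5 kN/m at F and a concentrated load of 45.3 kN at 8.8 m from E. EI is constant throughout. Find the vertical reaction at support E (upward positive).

R_E = 284.3 kN

Insert a hinge at E; M_E is the redundant, and each span becomes simply supported.
Rotations at E on the released spans (each span's end-slope, ×1/EI):
  span DE: point load 141.5 at a = 2.62: Pab(L + a)/(6LEI) = 95.08/EI
  span EF: triangular load, peak 38.5: 7w₀L³/(360EI) = 996.4/EI
  span EF: point load 45.3 at a = 8.8: Pab(L + b)/(6LEI) = 175.4/EI
  relative rotation θ_0 = (95.08 + 1172)/EI = 1267/EI
A unit hogging moment at E produces rotation L₁/(3EI) + L₂/(3EI) = 4.833/EI.
Slope continuity at E: θ_0 = M_E·4.833/EI, so M_E = 1267/4.833 = 262.1 kN·m (hogging).
Span DE, ΣM about D with M_E applied at E: R_E^{DE}·3.5 = 370.7 + 262.1, so R_E^{DE} = 180.8 kN and R_D = 141.5 − 180.8 = -39.31 kN.
Span EF, ΣM about F: R_E^{EF}·11 = 876.1 + 262.1, so R_E^{EF} = 103.5 kN and R_F = 257.1 − 103.5 = 153.6 kN.
R_E = 180.8 + 103.5 = 284.3 kN.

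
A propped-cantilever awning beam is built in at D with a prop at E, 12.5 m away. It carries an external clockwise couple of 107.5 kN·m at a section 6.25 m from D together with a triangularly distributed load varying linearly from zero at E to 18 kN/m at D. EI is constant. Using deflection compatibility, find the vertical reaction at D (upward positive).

Remove the prop at E; the released (primary) structure is a cantilever built in at D.
Free-end deflection of the primary structure under the applied loading (downward +):
  clockwise couple 107.5 at a = 6.25: M₀a(2L − a)/(2EI) = 6299/EI
  triangular load, peak 18 at the fixed end: w₀L⁴/(30EI) = 14648/EI
  δ_0 = 20947/EI
Flexibility coefficient — unit upward force at E: δ_{EE} = L³/(3EI) = 651/EI.
Compatibility at E: δ_0 − R_E·δ_{EE} = 0, so R_E = 20947/651 = 32.17 kN.
Vertical equilibrium: R_D = ΣP − R_E = 112.5 − 32.17 = 80.33 kN.

R_D = 80.33 kN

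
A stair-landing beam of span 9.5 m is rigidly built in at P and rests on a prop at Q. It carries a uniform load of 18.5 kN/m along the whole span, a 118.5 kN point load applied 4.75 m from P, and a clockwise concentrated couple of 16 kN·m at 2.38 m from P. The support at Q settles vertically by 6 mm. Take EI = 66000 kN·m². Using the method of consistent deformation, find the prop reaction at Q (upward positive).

R_Q = 102.7 kN

Remove the prop at Q; the released (primary) structure is a cantilever built in at P.
Deflection at Q on the released cantilever, summing each load's contribution:
  UDL 18.5: wL⁴/(8EI) = 18835/EI
  point load 118.5 at a = 4.75: Pa²(3L − a)/(6EI) = 10583/EI
  clockwise couple 16 at a = 2.38: M₀a(2L − a)/(2EI) = 316.4/EI
  δ_0 = 29735/EI
Tip deflection under a unit load at Q: L³/(3EI) = 285.8/EI.
With EI = 66000 kN·m²: δ_0 = 0.45053 m and δ_{QQ} = 0.00433 m/kN.
Compatibility — the beam at Q must follow the support down by 0.006 m: δ_0 − R_Q·δ_{QQ} = 0.006, so R_Q = (0.45053 − 0.006)/0.00433 = 102.7 kN.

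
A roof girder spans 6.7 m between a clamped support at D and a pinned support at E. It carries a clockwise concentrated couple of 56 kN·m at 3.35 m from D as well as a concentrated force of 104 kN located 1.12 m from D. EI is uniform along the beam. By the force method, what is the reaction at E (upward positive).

Release the roller at E. Primary structure: cantilever fixed at D.
Free-end deflection of the primary structure under the applied loading (downward +):
  clockwise couple 56 at a = 3.35: M₀a(2L − a)/(2EI) = 942.7/EI
  point load 104 at a = 1.12: Pa²(3L − a)/(6EI) = 412.7/EI
  δ_0 = 1355/EI
Flexibility coefficient — unit upward force at E: δ_{EE} = L³/(3EI) = 100.3/EI.
The prop prevents deflection at E: R_E = δ_0/δ_{EE} = 1355/100.3 = 13.52 kN.

R_E = 13.52 kN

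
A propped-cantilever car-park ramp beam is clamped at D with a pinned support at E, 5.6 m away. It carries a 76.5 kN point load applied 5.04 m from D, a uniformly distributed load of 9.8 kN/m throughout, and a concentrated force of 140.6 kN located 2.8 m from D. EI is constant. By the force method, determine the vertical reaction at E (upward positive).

Release the roller at E. Primary structure: cantilever fixed at D.
Downward deflection at the released point E due to the loads:
  point load 76.5 at a = 5.04: Pa²(3L − a)/(6EI) = 3809/EI
  UDL 9.8: wL⁴/(8EI) = 1205/EI
  point load 140.6 at a = 2.8: Pa²(3L − a)/(6EI) = 2572/EI
  δ_0 = 7585/EI
Flexibility coefficient — unit upward force at E: δ_{EE} = L³/(3EI) = 58.54/EI.
The prop prevents deflection at E: R_E = δ_0/δ_{EE} = 7585/58.54 = 129.6 kN.

R_E = 129.6 kN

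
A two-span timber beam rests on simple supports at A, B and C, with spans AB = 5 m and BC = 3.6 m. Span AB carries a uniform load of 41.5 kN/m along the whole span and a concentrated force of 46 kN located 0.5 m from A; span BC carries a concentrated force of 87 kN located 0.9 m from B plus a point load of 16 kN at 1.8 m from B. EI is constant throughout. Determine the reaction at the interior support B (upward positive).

R_B = 233.2 kN

Release continuity at B by inserting a hinge; the redundant is the internal moment M_B. The primary structure is two simply-supported spans AB and BC.
End slopes at the hinge B, treating each span as simply supported:
  span AB: UDL 41.5: wL³/(24EI) = 216.1/EI
  span AB: point load 46 at a = 0.5: Pab(L + a)/(6LEI) = 18.98/EI
  span BC: point load 87 at a = 0.9: Pab(L + b)/(6LEI) = 61.66/EI
  span BC: point load 16 at a = 1.8: Pab(L + b)/(6LEI) = 12.96/EI
  relative rotation θ_0 = (235.1 + 74.62)/EI = 309.7/EI
A unit hogging moment at B produces rotation L₁/(3EI) + L₂/(3EI) = 2.867/EI.
Slope continuity at B: θ_0 = M_B·2.867/EI, so M_B = 309.7/2.867 = 108 kN·m (hogging).
Span AB, ΣM about A with M_B applied at B: R_B^{AB}·5 = 541.8 + 108, so R_B^{AB} = 130 kN and R_A = 253.5 − 130 = 123.5 kN.
Span BC, ΣM about C: R_B^{BC}·3.6 = 263.7 + 108, so R_B^{BC} = 103.3 kN and R_C = 103 − 103.3 = -0.2638 kN.
R_B = 130 + 103.3 = 233.2 kN.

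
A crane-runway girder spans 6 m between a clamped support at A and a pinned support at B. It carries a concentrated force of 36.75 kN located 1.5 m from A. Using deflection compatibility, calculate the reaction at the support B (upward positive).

Remove the prop at B; the released (primary) structure is a cantilever built in at A.
Free-end deflection of the primary structure under the applied loading (downward +):
  point load 36.75 at a = 1.5: Pa²(3L − a)/(6EI) = 227.4/EI
Flexibility coefficient — unit upward force at B: δ_{BB} = L³/(3EI) = 72/EI.
The prop prevents deflection at B: R_B = δ_0/δ_{BB} = 227.4/72 = 3.158 kN.

R_B = 3.158 kN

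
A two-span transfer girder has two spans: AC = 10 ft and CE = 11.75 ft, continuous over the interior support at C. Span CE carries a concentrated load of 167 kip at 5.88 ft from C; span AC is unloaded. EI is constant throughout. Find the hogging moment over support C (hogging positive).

Release continuity at C by inserting a hinge; the redundant is the internal moment M_C. The primary structure is two simply-supported spans AC and CE.
Rotations at C on the released spans (each span's end-slope, ×1/EI):
  span CE: point load 167 at a = 5.88: Pab(L + b)/(6LEI) = 1441/EI
  relative rotation θ_0 = (0 + 1441)/EI = 1441/EI
A unit hogging moment at C produces rotation L₁/(3EI) + L₂/(3EI) = 7.25/EI.
Compatibility: M_C·(L₁+L₂)/(3EI) = θ_0, giving M_C = 198.7 kip·ft (hogging).

M_C = 198.7 kip·ft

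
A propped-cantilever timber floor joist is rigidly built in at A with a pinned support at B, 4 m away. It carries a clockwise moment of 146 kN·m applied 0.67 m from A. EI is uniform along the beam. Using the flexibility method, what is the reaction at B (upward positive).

R_B = 16.81 kN

Choose R_B as the redundant. The primary structure is the cantilever fixed at A.
Deflection at B on the released cantilever, summing each load's contribution:
  clockwise couple 146 at a = 0.67: M₀a(2L − a)/(2EI) = 358.5/EI
Tip deflection under a unit load at B: L³/(3EI) = 21.33/EI.
Compatibility at B: δ_0 − R_B·δ_{BB} = 0, so R_B = 358.5/21.33 = 16.81 kN.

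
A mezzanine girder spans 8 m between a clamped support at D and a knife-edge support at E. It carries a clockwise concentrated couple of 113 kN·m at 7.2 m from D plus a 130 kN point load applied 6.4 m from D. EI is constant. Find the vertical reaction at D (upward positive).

Choose R_E as the redundant. The primary structure is the cantilever fixed at D.
Free-end deflection of the primary structure under the applied loading (downward +):
  clockwise couple 113 at a = 7.2: M₀a(2L − a)/(2EI) = 3580/EI
  point load 130 at a = 6.4: Pa²(3L − a)/(6EI) = 15619/EI
  δ_0 = 19199/EI
Tip deflection under a unit load at E: L³/(3EI) = 170.7/EI.
The prop prevents deflection at E: R_E = δ_0/δ_{EE} = 19199/170.7 = 112.5 kN.
Vertical equilibrium: R_D = ΣP − R_E = 130 − 112.5 = 17.5 kN.

R_D = 17.5 kN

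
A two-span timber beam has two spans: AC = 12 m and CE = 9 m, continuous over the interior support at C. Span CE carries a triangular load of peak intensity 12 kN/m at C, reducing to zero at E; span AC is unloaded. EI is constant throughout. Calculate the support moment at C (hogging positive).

M_C = 27.77 kN·m

Release continuity at C by inserting a hinge; the redundant is the internal moment M_C. The primary structure is two simply-supported spans AC and CE.
Discontinuity in slope at C on the released structure — sum the simple-span end rotations:
  span CE: triangular load, peak 12: w₀L³/(45EI) = 194.4/EI
  relative rotation θ_0 = (0 + 194.4)/EI = 194.4/EI
A unit hogging moment at C produces rotation L₁/(3EI) + L₂/(3EI) = 7/EI.
Slope continuity at C: θ_0 = M_C·7/EI, so M_C = 194.4/7 = 27.77 kN·m (hogging).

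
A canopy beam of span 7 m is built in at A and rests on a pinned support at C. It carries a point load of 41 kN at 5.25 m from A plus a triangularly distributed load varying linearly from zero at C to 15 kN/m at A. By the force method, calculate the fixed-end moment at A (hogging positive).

M_A = 82.63 kN·m

Choose R_C as the redundant. The primary structure is the cantilever fixed at A.
Downward deflection at the released point C due to the loads:
  point load 41 at a = 5.25: Pa²(3L − a)/(6EI) = 2966/EI
  triangular load, peak 15 at the fixed end: w₀L⁴/(30EI) = 1200/EI
  δ_0 = 4167/EI
Flexibility coefficient — unit upward force at C: δ_{CC} = L³/(3EI) = 114.3/EI.
The prop prevents deflection at C: R_C = δ_0/δ_{CC} = 4167/114.3 = 36.45 kN.
Moment equilibrium about A: M_A = Σ(load moments about A) − R_C·L = 337.8 − 36.45×7 = 82.63 kN·m.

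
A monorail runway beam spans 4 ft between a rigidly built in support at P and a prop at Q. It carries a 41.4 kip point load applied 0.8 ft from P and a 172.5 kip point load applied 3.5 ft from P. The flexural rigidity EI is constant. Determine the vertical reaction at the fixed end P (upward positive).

R_P = 71.26 kip

Release the roller at Q. Primary structure: cantilever fixed at P.
Primary-structure tip deflection at Q by superposition:
  point load 41.4 at a = 0.8: Pa²(3L − a)/(6EI) = 49.46/EI
  point load 172.5 at a = 3.5: Pa²(3L − a)/(6EI) = 2994/EI
  δ_0 = 3043/EI
Tip deflection under a unit load at Q: L³/(3EI) = 21.33/EI.
The prop prevents deflection at Q: R_Q = δ_0/δ_{QQ} = 3043/21.33 = 142.6 kip.
Vertical equilibrium: R_P = ΣP − R_Q = 213.9 − 142.6 = 71.26 kip.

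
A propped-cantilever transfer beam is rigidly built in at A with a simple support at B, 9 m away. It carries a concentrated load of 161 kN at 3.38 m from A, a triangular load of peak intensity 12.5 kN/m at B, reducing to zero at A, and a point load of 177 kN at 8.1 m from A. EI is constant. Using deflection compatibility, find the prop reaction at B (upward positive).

R_B = 211.3 kN

Remove the prop at B; the released (primary) structure is a cantilever built in at A.
Deflection at B on the released cantilever, summing each load's contribution:
  point load 161 at a = 3.38: Pa²(3L − a)/(6EI) = 7241/EI
  triangular load, peak 12.5 at the free end: 11w₀L⁴/(120EI) = 7518/EI
  point load 177 at a = 8.1: Pa²(3L − a)/(6EI) = 36581/EI
  δ_0 = 51339/EI
Tip deflection under a unit load at B: L³/(3EI) = 243/EI.
Compatibility at B: δ_0 − R_B·δ_{BB} = 0, so R_B = 51339/243 = 211.3 kN.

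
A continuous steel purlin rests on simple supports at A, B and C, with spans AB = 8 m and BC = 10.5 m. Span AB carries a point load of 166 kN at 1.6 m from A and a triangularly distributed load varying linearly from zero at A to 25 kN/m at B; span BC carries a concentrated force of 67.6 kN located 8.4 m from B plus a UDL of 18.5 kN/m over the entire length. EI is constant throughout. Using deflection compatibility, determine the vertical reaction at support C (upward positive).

Release continuity at B by inserting a hinge; the redundant is the internal moment M_B. The primary structure is two simply-supported spans AB and BC.
End slopes at the hinge B, treating each span as simply supported:
  span AB: point load 166 at a = 1.6: Pab(L + a)/(6LEI) = 340/EI
  span AB: triangular load, peak 25: w₀L³/(45EI) = 284.4/EI
  span BC: point load 67.6 at a = 8.4: Pab(L + b)/(6LEI) = 238.5/EI
  span BC: UDL 18.5: wL³/(24EI) = 892.3/EI
  relative rotation θ_0 = (624.4 + 1131)/EI = 1755/EI
A unit hogging moment at B produces rotation L₁/(3EI) + L₂/(3EI) = 6.167/EI.
Compatibility: M_B·(L₁+L₂)/(3EI) = θ_0, giving M_B = 284.6 kN·m (hogging).
Span BC, ΣM about C: R_B^{BC}·10.5 = 1162 + 284.6, so R_B^{BC} = 137.8 kN and R_C = 261.9 − 137.8 = 124.1 kN.

R_C = 124.1 kN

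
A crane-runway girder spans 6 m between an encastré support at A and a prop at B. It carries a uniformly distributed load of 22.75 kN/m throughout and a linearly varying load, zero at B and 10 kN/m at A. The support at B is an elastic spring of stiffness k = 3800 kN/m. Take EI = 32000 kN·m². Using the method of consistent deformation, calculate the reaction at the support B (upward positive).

R_B = 51.2 kN

Choose R_B as the redundant. The primary structure is the cantilever fixed at A.
Primary-structure tip deflection at B by superposition:
  UDL 22.75: wL⁴/(8EI) = 3686/EI
  triangular load, peak 10 at the fixed end: w₀L⁴/(30EI) = 432/EI
  δ_0 = 4118/EI
Flexibility coefficient — unit upward force at B: δ_{BB} = L³/(3EI) = 72/EI.
With EI = 32000 kN·m²: δ_0 = 0.12867 m and δ_{BB} = 0.00225 m/kN.
Compatibility — the spring shortens by R_B/k under the reaction it provides: δ_0 − R_B·δ_{BB} = R_B/k. With 1/k = 0.000263 m/kN, R_B = δ_0 / (δ_{BB} + 1/k) = 0.12867 / (0.00225 + 0.000263) = 51.2 kN.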